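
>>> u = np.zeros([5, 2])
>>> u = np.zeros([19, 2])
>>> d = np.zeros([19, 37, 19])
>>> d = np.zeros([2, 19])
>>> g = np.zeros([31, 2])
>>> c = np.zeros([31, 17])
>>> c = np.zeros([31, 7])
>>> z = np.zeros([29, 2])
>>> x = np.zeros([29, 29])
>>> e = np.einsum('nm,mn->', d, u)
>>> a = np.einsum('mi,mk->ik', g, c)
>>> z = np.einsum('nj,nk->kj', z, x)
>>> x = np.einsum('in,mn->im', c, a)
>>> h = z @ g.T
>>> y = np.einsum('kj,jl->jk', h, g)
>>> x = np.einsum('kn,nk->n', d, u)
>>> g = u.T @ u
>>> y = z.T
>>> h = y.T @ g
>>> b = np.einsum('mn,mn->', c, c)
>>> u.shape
(19, 2)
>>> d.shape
(2, 19)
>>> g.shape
(2, 2)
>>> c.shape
(31, 7)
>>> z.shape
(29, 2)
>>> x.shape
(19,)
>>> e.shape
()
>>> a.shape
(2, 7)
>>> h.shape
(29, 2)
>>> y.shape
(2, 29)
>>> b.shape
()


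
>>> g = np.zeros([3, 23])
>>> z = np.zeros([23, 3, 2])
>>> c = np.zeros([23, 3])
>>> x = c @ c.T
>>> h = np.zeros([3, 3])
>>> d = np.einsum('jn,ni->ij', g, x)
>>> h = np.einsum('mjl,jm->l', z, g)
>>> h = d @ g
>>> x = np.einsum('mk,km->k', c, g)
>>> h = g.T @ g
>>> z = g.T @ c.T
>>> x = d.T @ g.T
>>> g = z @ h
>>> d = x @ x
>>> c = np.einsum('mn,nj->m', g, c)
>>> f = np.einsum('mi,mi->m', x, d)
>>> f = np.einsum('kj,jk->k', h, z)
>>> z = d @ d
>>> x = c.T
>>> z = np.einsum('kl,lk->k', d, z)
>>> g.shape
(23, 23)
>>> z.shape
(3,)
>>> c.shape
(23,)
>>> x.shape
(23,)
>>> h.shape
(23, 23)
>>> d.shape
(3, 3)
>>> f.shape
(23,)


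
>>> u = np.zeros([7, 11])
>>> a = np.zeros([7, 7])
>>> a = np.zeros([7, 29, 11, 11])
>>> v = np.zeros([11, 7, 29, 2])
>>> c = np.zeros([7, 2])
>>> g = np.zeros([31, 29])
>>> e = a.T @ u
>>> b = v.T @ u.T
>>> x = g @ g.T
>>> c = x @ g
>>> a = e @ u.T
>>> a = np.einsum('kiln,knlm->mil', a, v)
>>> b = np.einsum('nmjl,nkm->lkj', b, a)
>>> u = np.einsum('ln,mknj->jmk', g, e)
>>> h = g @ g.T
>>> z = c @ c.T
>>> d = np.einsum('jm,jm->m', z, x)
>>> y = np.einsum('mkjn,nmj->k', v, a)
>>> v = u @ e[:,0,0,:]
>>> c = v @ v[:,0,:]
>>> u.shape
(11, 11, 11)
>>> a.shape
(2, 11, 29)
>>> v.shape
(11, 11, 11)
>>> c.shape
(11, 11, 11)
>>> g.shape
(31, 29)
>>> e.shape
(11, 11, 29, 11)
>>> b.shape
(7, 11, 7)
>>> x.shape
(31, 31)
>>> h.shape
(31, 31)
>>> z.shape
(31, 31)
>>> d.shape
(31,)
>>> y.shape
(7,)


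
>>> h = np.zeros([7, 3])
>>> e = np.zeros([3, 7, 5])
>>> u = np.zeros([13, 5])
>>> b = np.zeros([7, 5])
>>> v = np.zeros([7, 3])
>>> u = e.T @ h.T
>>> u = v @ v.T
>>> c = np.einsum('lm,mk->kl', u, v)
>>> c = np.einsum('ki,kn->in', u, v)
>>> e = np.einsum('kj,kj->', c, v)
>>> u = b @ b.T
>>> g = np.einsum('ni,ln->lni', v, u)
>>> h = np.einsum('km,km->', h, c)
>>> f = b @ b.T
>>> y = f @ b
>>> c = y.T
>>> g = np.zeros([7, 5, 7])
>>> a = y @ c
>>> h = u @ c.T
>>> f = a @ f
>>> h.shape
(7, 5)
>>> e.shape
()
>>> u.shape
(7, 7)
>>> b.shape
(7, 5)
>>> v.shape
(7, 3)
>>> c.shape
(5, 7)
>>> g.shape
(7, 5, 7)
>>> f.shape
(7, 7)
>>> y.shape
(7, 5)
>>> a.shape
(7, 7)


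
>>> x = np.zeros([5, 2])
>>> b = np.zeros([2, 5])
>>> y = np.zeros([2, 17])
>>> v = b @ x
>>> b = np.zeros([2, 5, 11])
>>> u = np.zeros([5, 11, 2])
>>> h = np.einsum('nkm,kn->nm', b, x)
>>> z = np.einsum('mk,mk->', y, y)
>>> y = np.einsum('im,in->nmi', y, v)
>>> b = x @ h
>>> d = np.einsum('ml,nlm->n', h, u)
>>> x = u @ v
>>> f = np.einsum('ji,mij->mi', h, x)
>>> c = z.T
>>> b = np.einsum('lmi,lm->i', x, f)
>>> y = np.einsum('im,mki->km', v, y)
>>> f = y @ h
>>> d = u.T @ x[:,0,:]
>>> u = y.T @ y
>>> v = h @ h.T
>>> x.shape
(5, 11, 2)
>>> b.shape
(2,)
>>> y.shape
(17, 2)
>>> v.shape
(2, 2)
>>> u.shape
(2, 2)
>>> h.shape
(2, 11)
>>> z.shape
()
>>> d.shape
(2, 11, 2)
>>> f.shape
(17, 11)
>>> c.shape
()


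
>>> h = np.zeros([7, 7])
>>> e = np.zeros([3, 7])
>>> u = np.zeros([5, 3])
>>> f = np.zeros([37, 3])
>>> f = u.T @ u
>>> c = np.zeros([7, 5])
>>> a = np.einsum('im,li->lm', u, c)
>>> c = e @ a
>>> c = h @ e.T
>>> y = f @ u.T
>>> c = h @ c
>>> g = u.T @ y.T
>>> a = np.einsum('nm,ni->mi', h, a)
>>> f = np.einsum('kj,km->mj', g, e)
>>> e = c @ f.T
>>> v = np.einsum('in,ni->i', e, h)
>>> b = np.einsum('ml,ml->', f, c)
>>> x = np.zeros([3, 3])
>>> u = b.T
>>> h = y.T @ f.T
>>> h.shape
(5, 7)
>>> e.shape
(7, 7)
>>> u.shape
()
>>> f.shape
(7, 3)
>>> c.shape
(7, 3)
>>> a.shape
(7, 3)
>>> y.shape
(3, 5)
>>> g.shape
(3, 3)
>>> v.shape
(7,)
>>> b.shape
()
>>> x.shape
(3, 3)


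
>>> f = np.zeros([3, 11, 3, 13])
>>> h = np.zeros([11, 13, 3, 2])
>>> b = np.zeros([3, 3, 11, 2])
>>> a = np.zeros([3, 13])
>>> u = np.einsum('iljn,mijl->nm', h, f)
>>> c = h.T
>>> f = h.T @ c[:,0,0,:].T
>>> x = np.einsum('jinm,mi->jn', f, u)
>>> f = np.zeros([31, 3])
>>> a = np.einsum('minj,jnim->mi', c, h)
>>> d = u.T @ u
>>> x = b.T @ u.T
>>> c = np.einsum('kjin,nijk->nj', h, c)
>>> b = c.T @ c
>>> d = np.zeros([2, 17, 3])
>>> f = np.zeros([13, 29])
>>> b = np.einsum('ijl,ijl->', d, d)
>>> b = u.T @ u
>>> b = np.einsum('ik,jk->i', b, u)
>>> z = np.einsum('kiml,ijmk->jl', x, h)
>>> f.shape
(13, 29)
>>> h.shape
(11, 13, 3, 2)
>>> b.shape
(3,)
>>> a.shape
(2, 3)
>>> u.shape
(2, 3)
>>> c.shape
(2, 13)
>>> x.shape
(2, 11, 3, 2)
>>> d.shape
(2, 17, 3)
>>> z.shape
(13, 2)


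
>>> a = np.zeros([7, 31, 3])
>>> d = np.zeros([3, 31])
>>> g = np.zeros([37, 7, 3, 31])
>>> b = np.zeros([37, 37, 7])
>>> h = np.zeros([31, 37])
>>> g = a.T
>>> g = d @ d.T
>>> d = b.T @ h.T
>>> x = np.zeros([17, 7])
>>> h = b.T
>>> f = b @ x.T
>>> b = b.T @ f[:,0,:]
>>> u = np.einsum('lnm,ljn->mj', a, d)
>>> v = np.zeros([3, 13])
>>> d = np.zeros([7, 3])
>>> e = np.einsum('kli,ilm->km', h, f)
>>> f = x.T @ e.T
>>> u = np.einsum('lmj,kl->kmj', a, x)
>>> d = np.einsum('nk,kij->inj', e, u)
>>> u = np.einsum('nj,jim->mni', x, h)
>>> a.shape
(7, 31, 3)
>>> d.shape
(31, 7, 3)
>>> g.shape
(3, 3)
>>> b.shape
(7, 37, 17)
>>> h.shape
(7, 37, 37)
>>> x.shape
(17, 7)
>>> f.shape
(7, 7)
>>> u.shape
(37, 17, 37)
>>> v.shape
(3, 13)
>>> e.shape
(7, 17)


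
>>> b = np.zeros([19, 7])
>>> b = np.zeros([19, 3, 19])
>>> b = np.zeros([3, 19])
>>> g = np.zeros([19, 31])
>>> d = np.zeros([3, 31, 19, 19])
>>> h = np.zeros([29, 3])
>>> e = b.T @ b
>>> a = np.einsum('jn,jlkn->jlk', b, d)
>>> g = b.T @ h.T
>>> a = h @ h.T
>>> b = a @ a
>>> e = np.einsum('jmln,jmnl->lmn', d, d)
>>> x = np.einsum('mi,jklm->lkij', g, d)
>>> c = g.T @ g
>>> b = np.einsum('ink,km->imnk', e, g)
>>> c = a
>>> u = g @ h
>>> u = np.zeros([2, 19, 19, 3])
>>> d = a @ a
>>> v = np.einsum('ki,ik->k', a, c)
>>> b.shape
(19, 29, 31, 19)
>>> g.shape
(19, 29)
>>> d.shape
(29, 29)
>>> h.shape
(29, 3)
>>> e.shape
(19, 31, 19)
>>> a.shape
(29, 29)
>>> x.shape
(19, 31, 29, 3)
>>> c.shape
(29, 29)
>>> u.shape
(2, 19, 19, 3)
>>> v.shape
(29,)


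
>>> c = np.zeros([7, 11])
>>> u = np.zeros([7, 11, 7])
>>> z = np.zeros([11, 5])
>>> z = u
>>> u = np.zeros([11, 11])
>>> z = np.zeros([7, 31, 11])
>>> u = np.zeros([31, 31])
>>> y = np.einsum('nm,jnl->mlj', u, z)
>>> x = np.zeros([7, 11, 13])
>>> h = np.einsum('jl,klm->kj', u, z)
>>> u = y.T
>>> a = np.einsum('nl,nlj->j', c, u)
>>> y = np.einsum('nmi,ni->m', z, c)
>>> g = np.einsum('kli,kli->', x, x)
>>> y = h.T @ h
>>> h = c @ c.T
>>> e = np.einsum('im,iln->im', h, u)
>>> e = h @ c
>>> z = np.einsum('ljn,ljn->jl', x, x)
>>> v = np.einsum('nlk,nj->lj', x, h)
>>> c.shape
(7, 11)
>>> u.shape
(7, 11, 31)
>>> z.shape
(11, 7)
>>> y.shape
(31, 31)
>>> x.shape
(7, 11, 13)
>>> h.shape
(7, 7)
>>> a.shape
(31,)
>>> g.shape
()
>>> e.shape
(7, 11)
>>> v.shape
(11, 7)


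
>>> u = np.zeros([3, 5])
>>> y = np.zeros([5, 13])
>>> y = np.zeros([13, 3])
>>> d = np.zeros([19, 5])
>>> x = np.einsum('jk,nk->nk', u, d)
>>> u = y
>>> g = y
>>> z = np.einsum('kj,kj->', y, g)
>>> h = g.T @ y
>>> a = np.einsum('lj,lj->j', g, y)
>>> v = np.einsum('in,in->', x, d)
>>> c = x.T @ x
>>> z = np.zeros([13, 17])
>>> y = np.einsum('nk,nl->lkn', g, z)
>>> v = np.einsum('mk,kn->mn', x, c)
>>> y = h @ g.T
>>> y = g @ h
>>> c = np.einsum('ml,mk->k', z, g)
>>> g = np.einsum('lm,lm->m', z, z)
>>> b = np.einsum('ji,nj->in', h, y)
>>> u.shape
(13, 3)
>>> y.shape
(13, 3)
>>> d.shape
(19, 5)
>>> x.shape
(19, 5)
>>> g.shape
(17,)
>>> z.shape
(13, 17)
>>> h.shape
(3, 3)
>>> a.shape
(3,)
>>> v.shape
(19, 5)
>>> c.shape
(3,)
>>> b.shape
(3, 13)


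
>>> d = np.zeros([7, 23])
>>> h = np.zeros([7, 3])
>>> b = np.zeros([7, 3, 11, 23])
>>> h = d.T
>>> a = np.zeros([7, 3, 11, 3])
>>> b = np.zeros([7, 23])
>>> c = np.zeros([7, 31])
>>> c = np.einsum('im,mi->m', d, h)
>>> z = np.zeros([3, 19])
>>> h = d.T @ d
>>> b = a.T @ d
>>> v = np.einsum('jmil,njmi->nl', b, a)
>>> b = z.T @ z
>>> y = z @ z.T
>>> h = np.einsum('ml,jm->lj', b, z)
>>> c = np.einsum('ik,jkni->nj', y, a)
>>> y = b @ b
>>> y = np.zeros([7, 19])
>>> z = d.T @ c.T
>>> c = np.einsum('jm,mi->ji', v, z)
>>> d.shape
(7, 23)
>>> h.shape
(19, 3)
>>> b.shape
(19, 19)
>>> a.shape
(7, 3, 11, 3)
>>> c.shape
(7, 11)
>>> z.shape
(23, 11)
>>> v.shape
(7, 23)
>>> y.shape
(7, 19)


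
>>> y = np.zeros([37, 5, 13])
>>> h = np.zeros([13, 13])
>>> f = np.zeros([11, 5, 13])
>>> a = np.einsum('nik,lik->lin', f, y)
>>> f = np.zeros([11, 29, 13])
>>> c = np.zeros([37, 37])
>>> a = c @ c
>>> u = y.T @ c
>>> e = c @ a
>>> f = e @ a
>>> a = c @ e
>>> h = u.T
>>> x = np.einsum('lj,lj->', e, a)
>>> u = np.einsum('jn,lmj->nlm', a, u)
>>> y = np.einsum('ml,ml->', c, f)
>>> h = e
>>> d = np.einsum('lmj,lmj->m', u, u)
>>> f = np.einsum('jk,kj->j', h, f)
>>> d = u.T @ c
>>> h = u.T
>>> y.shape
()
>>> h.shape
(5, 13, 37)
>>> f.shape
(37,)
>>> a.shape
(37, 37)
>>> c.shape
(37, 37)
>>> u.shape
(37, 13, 5)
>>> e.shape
(37, 37)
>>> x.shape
()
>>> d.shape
(5, 13, 37)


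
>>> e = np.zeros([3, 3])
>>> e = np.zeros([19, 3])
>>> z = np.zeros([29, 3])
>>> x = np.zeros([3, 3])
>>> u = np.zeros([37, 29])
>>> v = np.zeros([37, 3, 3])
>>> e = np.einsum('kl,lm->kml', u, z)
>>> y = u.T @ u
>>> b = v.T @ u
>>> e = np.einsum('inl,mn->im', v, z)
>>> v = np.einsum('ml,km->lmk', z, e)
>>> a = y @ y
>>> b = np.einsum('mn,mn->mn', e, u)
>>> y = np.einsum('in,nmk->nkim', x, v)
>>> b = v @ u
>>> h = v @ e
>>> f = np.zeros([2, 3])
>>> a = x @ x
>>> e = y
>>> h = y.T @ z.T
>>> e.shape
(3, 37, 3, 29)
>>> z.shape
(29, 3)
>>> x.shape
(3, 3)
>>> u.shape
(37, 29)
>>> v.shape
(3, 29, 37)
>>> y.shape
(3, 37, 3, 29)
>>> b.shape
(3, 29, 29)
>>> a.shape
(3, 3)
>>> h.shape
(29, 3, 37, 29)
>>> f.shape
(2, 3)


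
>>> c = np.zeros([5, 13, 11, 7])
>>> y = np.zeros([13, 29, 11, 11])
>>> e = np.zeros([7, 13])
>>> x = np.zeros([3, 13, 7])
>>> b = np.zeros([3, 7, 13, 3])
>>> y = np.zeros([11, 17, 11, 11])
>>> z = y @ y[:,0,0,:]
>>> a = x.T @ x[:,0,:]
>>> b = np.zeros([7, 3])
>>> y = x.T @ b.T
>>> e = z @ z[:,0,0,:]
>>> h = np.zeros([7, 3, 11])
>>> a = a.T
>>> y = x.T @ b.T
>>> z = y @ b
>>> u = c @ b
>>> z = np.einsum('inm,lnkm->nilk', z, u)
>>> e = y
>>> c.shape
(5, 13, 11, 7)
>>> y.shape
(7, 13, 7)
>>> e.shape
(7, 13, 7)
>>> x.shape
(3, 13, 7)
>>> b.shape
(7, 3)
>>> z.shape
(13, 7, 5, 11)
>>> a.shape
(7, 13, 7)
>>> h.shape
(7, 3, 11)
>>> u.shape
(5, 13, 11, 3)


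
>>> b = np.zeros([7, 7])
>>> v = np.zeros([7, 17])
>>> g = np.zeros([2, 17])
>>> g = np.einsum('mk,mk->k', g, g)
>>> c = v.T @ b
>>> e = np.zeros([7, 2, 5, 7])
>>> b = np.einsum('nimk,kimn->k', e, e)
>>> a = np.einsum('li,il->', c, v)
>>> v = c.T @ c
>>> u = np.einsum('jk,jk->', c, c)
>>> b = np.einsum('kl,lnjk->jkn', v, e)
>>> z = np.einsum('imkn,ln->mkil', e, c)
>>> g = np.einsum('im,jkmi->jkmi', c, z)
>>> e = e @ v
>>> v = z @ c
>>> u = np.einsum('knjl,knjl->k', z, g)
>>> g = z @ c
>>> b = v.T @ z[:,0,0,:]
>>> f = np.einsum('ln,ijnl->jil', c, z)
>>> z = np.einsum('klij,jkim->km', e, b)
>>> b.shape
(7, 7, 5, 17)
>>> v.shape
(2, 5, 7, 7)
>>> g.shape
(2, 5, 7, 7)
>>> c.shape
(17, 7)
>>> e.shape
(7, 2, 5, 7)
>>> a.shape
()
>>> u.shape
(2,)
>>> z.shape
(7, 17)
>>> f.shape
(5, 2, 17)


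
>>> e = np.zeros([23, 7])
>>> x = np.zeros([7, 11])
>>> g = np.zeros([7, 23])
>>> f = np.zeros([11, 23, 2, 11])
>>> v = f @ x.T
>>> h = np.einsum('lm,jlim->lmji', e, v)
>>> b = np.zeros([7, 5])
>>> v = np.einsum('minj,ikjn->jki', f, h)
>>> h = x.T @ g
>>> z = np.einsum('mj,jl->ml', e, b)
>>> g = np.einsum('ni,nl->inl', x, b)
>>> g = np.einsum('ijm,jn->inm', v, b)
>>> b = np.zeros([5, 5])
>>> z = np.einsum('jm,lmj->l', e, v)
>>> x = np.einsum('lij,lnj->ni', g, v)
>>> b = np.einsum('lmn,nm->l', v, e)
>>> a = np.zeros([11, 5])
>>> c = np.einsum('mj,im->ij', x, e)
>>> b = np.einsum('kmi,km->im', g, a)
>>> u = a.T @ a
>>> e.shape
(23, 7)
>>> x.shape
(7, 5)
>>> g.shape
(11, 5, 23)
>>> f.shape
(11, 23, 2, 11)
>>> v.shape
(11, 7, 23)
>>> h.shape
(11, 23)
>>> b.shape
(23, 5)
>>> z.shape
(11,)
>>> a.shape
(11, 5)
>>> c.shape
(23, 5)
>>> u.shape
(5, 5)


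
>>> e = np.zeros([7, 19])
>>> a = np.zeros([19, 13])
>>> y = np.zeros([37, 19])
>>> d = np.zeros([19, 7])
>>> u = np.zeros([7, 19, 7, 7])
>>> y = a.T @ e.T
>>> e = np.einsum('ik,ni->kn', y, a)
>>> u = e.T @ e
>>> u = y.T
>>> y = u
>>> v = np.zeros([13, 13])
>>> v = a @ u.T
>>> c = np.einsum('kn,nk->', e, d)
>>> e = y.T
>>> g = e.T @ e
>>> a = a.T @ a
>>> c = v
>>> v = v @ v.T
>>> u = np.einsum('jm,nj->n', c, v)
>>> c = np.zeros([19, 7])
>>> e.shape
(13, 7)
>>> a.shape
(13, 13)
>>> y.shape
(7, 13)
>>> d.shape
(19, 7)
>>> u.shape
(19,)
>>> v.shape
(19, 19)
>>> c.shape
(19, 7)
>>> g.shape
(7, 7)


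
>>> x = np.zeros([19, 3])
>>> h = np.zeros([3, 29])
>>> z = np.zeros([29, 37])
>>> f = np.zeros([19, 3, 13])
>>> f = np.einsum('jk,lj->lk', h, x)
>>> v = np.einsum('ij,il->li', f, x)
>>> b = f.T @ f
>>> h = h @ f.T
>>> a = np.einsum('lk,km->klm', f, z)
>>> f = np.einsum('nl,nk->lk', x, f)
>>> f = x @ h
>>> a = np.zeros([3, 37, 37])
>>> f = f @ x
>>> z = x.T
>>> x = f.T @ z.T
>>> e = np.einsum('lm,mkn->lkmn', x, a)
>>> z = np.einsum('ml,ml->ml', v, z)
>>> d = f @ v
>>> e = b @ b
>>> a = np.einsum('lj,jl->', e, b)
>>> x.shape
(3, 3)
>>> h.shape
(3, 19)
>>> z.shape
(3, 19)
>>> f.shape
(19, 3)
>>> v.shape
(3, 19)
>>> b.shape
(29, 29)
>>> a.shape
()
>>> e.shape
(29, 29)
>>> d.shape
(19, 19)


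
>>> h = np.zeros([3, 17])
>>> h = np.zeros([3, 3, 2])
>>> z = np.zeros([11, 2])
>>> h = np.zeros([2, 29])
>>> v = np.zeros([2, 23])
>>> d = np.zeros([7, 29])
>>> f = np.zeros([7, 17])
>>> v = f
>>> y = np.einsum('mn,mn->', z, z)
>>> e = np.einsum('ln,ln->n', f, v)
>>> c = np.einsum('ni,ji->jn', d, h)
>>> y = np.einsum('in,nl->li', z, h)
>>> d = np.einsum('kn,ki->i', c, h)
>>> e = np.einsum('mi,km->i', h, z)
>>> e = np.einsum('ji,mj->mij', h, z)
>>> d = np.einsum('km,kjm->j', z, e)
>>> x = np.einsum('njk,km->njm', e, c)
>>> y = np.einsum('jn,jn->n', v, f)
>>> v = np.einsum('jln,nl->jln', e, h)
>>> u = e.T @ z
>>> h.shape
(2, 29)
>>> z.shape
(11, 2)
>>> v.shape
(11, 29, 2)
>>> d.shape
(29,)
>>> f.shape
(7, 17)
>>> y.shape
(17,)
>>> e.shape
(11, 29, 2)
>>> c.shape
(2, 7)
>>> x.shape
(11, 29, 7)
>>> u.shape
(2, 29, 2)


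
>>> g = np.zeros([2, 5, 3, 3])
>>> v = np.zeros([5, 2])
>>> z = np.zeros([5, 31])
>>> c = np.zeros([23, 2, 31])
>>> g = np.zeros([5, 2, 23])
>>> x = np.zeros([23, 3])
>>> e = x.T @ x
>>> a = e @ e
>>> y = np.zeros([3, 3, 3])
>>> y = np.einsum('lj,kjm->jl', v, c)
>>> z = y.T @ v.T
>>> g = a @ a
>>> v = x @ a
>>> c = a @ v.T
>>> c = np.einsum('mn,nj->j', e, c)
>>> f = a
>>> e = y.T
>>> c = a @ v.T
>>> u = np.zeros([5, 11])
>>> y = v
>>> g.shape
(3, 3)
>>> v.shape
(23, 3)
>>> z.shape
(5, 5)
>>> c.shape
(3, 23)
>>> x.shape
(23, 3)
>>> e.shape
(5, 2)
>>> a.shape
(3, 3)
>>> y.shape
(23, 3)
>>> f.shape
(3, 3)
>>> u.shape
(5, 11)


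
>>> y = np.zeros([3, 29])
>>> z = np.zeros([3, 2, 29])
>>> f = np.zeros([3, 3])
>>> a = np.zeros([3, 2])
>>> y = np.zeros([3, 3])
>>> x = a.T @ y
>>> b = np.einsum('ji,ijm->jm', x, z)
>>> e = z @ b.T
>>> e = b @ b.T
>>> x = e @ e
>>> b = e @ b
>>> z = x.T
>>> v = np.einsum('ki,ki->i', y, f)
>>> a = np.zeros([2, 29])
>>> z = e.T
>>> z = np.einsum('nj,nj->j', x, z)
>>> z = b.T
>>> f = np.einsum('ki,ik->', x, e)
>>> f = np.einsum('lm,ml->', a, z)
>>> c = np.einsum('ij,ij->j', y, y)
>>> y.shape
(3, 3)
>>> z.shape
(29, 2)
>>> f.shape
()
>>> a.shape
(2, 29)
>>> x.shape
(2, 2)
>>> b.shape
(2, 29)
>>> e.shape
(2, 2)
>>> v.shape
(3,)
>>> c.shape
(3,)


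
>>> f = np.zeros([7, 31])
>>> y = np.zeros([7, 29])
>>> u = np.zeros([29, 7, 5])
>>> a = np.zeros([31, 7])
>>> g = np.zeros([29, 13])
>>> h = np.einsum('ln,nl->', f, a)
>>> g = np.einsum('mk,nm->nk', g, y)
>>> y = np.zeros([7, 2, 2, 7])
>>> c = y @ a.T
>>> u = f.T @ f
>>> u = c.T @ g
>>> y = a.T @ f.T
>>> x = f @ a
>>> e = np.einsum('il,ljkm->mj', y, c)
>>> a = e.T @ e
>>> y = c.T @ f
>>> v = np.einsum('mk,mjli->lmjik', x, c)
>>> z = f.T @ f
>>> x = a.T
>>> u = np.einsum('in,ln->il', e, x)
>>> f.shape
(7, 31)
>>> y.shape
(31, 2, 2, 31)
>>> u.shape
(31, 2)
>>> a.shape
(2, 2)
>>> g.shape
(7, 13)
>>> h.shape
()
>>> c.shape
(7, 2, 2, 31)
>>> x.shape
(2, 2)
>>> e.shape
(31, 2)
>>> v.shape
(2, 7, 2, 31, 7)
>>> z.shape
(31, 31)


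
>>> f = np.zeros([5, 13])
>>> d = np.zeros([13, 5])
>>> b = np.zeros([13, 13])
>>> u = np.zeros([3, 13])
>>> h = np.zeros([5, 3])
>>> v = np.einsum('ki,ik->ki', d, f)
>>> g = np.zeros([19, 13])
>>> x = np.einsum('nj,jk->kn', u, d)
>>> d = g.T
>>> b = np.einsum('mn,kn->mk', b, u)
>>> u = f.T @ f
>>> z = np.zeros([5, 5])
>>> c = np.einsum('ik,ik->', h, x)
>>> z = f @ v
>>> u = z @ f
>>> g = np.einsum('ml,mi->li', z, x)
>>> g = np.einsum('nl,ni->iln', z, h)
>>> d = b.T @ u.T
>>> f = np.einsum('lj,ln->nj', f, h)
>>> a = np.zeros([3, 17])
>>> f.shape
(3, 13)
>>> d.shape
(3, 5)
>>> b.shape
(13, 3)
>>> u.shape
(5, 13)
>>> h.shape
(5, 3)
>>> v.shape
(13, 5)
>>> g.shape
(3, 5, 5)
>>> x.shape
(5, 3)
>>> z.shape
(5, 5)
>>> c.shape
()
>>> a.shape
(3, 17)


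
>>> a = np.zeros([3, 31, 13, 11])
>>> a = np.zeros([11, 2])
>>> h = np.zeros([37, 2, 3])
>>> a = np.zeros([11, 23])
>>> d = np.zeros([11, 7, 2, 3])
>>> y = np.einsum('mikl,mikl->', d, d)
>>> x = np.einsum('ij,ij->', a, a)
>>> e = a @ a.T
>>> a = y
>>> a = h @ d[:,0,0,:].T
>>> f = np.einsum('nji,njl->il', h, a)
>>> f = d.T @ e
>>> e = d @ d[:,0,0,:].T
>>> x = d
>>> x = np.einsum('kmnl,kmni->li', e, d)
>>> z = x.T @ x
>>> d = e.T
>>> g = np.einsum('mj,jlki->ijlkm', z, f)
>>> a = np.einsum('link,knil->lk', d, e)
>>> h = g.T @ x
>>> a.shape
(11, 11)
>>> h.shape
(3, 7, 2, 3, 3)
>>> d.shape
(11, 2, 7, 11)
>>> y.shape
()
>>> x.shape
(11, 3)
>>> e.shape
(11, 7, 2, 11)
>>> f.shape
(3, 2, 7, 11)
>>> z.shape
(3, 3)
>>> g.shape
(11, 3, 2, 7, 3)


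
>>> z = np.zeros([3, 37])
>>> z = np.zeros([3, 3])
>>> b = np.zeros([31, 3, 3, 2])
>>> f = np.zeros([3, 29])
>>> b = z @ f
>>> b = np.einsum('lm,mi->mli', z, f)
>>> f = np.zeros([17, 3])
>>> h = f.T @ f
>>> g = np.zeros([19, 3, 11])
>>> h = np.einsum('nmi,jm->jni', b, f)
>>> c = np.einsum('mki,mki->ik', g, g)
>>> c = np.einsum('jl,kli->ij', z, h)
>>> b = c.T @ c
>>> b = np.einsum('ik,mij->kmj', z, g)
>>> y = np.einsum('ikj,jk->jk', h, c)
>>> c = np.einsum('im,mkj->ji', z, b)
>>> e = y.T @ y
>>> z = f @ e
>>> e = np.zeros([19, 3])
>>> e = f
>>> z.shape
(17, 3)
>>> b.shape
(3, 19, 11)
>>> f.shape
(17, 3)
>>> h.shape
(17, 3, 29)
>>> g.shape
(19, 3, 11)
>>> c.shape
(11, 3)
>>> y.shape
(29, 3)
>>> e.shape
(17, 3)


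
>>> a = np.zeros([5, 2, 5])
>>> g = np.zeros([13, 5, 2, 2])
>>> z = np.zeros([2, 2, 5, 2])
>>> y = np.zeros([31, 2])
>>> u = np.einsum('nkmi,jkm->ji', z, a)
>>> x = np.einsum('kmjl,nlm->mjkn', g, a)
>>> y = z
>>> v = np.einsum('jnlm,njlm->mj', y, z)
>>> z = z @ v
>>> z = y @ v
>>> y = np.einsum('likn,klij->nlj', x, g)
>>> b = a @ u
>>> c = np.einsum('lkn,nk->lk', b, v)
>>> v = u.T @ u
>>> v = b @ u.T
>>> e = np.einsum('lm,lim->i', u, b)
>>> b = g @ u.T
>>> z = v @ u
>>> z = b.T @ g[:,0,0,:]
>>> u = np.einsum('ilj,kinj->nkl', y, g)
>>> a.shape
(5, 2, 5)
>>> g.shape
(13, 5, 2, 2)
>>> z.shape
(5, 2, 5, 2)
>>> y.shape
(5, 5, 2)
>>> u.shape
(2, 13, 5)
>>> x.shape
(5, 2, 13, 5)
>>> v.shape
(5, 2, 5)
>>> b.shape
(13, 5, 2, 5)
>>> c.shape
(5, 2)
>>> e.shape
(2,)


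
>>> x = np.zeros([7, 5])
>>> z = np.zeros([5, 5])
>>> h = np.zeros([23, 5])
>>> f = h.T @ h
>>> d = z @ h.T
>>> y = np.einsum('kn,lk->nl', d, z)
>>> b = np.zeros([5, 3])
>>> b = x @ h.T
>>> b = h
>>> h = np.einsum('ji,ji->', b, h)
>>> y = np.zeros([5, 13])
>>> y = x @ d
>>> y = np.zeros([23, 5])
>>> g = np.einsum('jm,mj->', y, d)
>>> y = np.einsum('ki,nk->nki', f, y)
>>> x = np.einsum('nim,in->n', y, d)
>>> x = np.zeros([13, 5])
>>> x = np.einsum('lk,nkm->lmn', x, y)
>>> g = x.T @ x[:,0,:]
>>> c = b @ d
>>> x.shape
(13, 5, 23)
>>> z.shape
(5, 5)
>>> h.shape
()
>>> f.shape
(5, 5)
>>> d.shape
(5, 23)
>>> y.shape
(23, 5, 5)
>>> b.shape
(23, 5)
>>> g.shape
(23, 5, 23)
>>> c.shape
(23, 23)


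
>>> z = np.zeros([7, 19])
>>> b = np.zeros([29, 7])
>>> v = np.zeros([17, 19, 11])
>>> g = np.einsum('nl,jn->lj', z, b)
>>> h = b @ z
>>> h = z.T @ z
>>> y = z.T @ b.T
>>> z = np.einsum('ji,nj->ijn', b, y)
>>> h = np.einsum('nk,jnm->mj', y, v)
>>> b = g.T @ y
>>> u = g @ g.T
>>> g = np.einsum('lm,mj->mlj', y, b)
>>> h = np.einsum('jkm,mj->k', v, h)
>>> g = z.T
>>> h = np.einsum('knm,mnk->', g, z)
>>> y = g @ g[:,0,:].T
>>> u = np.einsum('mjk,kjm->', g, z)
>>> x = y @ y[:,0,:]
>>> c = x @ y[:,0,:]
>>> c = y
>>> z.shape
(7, 29, 19)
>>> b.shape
(29, 29)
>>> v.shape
(17, 19, 11)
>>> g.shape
(19, 29, 7)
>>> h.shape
()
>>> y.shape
(19, 29, 19)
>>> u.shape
()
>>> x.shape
(19, 29, 19)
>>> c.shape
(19, 29, 19)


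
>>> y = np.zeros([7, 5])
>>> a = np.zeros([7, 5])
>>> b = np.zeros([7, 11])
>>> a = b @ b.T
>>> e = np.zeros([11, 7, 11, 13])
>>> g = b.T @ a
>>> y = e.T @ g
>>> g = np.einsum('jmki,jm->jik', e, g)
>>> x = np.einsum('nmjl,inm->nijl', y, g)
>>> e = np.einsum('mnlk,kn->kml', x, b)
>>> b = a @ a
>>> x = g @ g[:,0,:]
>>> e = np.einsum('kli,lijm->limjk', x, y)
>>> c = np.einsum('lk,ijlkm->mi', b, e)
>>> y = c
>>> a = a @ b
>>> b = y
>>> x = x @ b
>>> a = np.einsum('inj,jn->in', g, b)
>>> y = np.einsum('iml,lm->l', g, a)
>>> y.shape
(11,)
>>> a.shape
(11, 13)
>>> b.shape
(11, 13)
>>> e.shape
(13, 11, 7, 7, 11)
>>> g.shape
(11, 13, 11)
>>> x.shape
(11, 13, 13)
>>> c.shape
(11, 13)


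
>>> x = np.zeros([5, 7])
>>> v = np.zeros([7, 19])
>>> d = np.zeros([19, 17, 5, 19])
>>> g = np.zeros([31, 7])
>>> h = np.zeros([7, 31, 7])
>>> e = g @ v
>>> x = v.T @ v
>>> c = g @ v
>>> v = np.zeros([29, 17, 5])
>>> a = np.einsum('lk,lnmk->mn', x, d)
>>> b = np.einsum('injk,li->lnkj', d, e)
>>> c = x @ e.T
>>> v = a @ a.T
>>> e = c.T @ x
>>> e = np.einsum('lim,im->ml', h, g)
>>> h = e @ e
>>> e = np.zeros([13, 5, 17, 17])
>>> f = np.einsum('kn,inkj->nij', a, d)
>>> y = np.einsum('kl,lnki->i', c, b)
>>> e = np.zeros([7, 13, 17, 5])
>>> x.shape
(19, 19)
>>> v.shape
(5, 5)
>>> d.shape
(19, 17, 5, 19)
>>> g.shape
(31, 7)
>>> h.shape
(7, 7)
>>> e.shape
(7, 13, 17, 5)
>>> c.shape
(19, 31)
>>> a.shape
(5, 17)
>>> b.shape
(31, 17, 19, 5)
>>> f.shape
(17, 19, 19)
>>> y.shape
(5,)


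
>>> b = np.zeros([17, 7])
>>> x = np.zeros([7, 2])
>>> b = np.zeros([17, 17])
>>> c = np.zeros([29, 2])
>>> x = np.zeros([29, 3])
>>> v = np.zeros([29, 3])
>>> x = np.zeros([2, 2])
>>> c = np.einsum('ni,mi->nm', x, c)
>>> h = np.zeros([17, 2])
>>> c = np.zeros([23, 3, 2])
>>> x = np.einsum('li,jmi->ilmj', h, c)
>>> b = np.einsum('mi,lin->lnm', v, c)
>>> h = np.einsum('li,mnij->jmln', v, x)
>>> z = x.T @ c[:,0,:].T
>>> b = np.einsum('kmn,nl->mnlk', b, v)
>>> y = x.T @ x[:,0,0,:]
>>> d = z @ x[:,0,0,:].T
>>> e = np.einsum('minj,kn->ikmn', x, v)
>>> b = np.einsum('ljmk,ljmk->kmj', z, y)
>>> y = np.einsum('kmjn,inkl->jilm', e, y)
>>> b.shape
(23, 17, 3)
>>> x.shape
(2, 17, 3, 23)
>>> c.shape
(23, 3, 2)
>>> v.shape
(29, 3)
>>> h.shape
(23, 2, 29, 17)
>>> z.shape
(23, 3, 17, 23)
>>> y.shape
(2, 23, 23, 29)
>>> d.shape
(23, 3, 17, 2)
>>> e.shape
(17, 29, 2, 3)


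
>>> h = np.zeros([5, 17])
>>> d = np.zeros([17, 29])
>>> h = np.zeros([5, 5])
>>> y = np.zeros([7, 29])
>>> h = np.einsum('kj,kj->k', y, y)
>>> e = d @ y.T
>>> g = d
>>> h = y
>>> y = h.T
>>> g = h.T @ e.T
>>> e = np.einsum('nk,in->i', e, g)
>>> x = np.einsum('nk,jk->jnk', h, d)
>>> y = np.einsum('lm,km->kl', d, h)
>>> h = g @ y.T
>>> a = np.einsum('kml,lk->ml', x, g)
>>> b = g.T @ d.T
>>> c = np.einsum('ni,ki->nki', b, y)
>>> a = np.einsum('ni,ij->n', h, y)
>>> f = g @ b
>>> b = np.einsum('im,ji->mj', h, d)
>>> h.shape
(29, 7)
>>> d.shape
(17, 29)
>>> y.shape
(7, 17)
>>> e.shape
(29,)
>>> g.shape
(29, 17)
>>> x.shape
(17, 7, 29)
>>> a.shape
(29,)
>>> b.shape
(7, 17)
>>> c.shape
(17, 7, 17)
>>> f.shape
(29, 17)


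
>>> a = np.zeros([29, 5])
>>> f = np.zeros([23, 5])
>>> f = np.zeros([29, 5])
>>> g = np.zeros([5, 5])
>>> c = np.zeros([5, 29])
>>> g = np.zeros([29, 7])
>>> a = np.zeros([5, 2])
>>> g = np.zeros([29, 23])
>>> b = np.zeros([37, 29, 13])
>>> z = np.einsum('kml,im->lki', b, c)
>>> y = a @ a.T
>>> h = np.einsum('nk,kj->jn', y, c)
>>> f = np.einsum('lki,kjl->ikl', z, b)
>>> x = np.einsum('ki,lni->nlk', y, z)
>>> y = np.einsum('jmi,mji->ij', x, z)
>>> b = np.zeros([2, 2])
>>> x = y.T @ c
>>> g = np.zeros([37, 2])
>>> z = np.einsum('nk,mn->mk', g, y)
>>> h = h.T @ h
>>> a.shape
(5, 2)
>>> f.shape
(5, 37, 13)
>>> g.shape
(37, 2)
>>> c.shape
(5, 29)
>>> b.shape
(2, 2)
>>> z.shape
(5, 2)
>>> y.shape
(5, 37)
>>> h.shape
(5, 5)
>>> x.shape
(37, 29)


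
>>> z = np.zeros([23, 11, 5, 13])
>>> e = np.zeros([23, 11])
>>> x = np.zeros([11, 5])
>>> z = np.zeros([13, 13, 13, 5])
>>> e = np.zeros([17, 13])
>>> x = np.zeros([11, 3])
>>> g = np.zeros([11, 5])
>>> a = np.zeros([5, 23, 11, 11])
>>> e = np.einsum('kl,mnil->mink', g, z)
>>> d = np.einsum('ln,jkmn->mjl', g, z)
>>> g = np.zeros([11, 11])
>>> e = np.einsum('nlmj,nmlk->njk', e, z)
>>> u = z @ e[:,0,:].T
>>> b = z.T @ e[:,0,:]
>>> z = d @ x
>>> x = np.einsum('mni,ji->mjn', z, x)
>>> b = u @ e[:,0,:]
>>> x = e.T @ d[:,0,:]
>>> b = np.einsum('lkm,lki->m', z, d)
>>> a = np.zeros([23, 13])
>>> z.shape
(13, 13, 3)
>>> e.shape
(13, 11, 5)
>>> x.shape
(5, 11, 11)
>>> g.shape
(11, 11)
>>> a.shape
(23, 13)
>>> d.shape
(13, 13, 11)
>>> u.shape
(13, 13, 13, 13)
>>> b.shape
(3,)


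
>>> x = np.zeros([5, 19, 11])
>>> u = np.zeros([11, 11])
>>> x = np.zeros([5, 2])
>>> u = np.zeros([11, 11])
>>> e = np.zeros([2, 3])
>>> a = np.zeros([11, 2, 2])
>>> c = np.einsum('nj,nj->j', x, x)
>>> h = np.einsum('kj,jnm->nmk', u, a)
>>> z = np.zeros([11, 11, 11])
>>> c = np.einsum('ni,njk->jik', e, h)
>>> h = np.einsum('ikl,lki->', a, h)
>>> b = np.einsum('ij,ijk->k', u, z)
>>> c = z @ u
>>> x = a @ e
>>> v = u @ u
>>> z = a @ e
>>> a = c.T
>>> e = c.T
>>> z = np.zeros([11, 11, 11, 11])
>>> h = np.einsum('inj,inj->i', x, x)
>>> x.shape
(11, 2, 3)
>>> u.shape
(11, 11)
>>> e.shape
(11, 11, 11)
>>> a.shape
(11, 11, 11)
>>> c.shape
(11, 11, 11)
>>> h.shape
(11,)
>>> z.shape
(11, 11, 11, 11)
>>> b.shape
(11,)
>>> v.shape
(11, 11)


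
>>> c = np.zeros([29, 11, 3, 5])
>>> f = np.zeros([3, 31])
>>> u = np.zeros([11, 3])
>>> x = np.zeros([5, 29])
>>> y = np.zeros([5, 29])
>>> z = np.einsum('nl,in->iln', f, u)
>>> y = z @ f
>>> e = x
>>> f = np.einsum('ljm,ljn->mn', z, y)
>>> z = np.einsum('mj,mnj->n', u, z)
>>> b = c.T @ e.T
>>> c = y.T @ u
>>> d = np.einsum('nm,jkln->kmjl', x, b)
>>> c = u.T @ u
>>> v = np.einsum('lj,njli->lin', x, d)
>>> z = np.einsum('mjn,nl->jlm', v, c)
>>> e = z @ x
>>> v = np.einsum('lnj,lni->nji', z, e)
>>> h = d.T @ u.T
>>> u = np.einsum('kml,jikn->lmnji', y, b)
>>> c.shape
(3, 3)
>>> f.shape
(3, 31)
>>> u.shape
(31, 31, 5, 5, 3)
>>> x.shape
(5, 29)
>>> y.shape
(11, 31, 31)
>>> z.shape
(11, 3, 5)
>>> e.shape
(11, 3, 29)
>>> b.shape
(5, 3, 11, 5)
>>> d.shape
(3, 29, 5, 11)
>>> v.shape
(3, 5, 29)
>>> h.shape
(11, 5, 29, 11)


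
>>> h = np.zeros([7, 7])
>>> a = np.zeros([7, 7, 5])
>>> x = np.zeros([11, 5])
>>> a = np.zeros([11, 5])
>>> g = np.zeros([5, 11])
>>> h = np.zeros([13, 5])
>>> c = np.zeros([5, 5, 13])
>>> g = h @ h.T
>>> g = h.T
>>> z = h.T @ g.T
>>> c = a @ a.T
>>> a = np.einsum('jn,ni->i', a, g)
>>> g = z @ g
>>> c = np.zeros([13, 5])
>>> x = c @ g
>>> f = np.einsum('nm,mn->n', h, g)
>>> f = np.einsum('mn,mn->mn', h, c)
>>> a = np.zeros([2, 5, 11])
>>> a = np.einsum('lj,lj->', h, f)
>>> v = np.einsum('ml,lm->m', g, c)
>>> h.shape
(13, 5)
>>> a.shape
()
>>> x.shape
(13, 13)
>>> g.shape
(5, 13)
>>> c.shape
(13, 5)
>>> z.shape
(5, 5)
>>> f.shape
(13, 5)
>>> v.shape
(5,)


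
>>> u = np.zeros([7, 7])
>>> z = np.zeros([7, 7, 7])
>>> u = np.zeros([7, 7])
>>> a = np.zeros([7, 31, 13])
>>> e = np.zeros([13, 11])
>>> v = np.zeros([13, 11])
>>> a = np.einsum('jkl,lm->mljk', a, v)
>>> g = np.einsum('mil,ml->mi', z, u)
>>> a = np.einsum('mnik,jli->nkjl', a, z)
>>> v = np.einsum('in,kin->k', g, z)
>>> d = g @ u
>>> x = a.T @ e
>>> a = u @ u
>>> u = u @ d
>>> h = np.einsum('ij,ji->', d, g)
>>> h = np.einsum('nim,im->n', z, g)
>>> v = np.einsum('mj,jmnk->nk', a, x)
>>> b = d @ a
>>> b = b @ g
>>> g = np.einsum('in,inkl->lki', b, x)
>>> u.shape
(7, 7)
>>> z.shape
(7, 7, 7)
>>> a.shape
(7, 7)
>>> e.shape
(13, 11)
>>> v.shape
(31, 11)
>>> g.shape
(11, 31, 7)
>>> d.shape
(7, 7)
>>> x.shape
(7, 7, 31, 11)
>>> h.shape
(7,)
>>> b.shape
(7, 7)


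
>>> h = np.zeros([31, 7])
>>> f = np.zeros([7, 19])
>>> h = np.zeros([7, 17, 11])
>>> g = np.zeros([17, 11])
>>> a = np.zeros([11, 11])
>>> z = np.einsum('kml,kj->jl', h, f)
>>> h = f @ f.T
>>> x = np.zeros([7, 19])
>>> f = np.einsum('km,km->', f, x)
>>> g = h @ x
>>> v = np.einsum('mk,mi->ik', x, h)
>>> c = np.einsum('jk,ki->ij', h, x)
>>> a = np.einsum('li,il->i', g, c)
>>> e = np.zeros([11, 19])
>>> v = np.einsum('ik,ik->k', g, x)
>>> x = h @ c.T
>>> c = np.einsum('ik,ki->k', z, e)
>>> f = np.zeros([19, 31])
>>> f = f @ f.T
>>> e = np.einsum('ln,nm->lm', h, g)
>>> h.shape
(7, 7)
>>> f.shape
(19, 19)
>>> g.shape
(7, 19)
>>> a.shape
(19,)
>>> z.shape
(19, 11)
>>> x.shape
(7, 19)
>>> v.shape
(19,)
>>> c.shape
(11,)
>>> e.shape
(7, 19)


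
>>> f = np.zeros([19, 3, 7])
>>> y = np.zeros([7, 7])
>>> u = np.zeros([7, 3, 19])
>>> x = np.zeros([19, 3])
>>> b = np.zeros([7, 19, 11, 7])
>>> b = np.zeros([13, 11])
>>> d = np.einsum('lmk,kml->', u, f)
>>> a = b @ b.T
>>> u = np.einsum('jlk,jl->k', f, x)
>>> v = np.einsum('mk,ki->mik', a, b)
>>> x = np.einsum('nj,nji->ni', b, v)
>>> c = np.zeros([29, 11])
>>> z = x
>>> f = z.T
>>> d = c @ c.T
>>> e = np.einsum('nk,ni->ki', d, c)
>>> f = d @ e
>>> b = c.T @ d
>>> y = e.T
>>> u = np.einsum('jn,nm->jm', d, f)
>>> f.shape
(29, 11)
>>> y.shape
(11, 29)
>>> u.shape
(29, 11)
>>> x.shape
(13, 13)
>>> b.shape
(11, 29)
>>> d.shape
(29, 29)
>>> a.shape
(13, 13)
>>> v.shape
(13, 11, 13)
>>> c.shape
(29, 11)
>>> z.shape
(13, 13)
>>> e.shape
(29, 11)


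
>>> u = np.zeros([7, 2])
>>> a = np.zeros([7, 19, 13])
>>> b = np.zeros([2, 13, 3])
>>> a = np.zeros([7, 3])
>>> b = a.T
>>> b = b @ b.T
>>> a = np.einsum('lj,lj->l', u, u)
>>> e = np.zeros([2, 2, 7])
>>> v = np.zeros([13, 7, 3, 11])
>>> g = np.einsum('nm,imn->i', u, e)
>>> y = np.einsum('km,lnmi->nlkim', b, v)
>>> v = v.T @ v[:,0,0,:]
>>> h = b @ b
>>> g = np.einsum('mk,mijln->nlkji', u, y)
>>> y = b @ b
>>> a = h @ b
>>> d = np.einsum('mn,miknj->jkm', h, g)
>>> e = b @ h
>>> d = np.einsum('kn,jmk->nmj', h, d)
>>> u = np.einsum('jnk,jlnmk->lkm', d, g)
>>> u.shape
(11, 13, 3)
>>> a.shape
(3, 3)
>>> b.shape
(3, 3)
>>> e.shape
(3, 3)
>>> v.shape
(11, 3, 7, 11)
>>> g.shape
(3, 11, 2, 3, 13)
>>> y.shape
(3, 3)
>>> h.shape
(3, 3)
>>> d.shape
(3, 2, 13)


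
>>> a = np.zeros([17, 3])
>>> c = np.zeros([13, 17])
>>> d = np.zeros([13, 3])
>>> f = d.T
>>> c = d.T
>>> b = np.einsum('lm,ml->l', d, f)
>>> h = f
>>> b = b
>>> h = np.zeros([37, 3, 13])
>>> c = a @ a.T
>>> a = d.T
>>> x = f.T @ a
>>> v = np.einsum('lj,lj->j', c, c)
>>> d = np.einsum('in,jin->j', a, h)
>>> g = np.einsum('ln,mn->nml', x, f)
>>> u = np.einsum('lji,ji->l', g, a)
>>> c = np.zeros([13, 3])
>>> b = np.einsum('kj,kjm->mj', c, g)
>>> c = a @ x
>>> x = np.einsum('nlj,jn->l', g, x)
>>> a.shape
(3, 13)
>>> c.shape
(3, 13)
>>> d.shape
(37,)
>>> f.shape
(3, 13)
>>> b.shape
(13, 3)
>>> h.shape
(37, 3, 13)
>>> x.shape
(3,)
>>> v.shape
(17,)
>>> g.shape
(13, 3, 13)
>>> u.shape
(13,)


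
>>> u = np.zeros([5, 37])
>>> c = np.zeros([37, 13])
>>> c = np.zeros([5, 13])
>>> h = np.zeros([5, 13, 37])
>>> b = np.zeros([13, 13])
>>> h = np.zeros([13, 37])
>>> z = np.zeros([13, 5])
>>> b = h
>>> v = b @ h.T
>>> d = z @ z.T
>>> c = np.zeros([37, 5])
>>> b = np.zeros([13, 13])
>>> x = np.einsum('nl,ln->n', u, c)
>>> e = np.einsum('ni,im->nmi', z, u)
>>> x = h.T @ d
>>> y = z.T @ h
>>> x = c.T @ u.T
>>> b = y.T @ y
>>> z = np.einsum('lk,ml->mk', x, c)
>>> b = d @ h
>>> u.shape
(5, 37)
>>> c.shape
(37, 5)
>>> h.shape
(13, 37)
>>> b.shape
(13, 37)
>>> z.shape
(37, 5)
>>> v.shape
(13, 13)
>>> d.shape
(13, 13)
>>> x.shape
(5, 5)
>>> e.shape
(13, 37, 5)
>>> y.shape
(5, 37)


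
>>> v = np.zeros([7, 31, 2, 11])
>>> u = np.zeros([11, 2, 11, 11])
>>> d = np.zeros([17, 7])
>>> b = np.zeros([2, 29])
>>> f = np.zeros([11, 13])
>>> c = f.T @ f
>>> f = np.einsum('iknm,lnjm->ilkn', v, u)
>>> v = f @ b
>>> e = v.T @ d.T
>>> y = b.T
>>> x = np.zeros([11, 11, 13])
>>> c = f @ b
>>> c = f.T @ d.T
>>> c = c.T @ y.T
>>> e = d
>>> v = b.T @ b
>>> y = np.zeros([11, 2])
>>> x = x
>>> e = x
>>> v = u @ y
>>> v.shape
(11, 2, 11, 2)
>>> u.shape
(11, 2, 11, 11)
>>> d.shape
(17, 7)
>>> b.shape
(2, 29)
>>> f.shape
(7, 11, 31, 2)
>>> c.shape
(17, 11, 31, 29)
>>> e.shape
(11, 11, 13)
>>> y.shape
(11, 2)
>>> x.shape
(11, 11, 13)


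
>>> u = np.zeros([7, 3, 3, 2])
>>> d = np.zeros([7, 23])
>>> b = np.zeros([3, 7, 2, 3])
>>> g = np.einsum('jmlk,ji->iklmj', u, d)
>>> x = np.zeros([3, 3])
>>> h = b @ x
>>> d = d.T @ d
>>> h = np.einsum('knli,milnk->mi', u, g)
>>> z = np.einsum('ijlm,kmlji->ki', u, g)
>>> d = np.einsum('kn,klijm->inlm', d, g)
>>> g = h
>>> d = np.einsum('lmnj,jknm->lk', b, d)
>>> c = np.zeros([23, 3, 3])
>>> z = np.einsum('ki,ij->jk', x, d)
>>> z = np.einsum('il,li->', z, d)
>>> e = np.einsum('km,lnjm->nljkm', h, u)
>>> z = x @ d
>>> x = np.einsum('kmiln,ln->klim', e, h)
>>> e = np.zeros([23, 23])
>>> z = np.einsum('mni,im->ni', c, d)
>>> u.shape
(7, 3, 3, 2)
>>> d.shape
(3, 23)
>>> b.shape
(3, 7, 2, 3)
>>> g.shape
(23, 2)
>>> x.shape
(3, 23, 3, 7)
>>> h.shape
(23, 2)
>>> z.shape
(3, 3)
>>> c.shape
(23, 3, 3)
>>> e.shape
(23, 23)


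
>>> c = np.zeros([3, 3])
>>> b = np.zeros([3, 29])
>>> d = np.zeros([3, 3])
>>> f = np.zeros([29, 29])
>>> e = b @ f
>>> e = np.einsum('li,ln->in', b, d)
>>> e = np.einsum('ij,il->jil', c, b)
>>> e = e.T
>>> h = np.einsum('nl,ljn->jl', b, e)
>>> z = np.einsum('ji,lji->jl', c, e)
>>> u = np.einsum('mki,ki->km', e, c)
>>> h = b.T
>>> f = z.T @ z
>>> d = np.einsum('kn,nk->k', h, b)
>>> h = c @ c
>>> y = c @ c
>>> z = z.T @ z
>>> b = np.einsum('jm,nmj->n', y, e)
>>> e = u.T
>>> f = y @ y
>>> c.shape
(3, 3)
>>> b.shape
(29,)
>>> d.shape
(29,)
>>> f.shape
(3, 3)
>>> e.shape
(29, 3)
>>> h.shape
(3, 3)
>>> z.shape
(29, 29)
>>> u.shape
(3, 29)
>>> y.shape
(3, 3)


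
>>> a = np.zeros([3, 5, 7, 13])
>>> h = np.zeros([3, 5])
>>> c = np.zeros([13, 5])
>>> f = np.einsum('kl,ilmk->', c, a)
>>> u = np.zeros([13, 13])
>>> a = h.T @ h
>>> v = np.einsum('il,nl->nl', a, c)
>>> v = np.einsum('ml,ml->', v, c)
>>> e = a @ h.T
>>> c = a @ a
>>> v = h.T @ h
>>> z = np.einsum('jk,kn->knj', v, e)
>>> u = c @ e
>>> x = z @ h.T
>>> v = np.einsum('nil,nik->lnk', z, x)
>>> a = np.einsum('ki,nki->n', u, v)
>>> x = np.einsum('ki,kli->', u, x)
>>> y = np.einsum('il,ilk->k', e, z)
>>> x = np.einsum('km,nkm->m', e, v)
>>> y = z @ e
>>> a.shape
(5,)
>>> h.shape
(3, 5)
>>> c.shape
(5, 5)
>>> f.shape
()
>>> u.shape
(5, 3)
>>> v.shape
(5, 5, 3)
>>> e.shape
(5, 3)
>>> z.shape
(5, 3, 5)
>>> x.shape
(3,)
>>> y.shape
(5, 3, 3)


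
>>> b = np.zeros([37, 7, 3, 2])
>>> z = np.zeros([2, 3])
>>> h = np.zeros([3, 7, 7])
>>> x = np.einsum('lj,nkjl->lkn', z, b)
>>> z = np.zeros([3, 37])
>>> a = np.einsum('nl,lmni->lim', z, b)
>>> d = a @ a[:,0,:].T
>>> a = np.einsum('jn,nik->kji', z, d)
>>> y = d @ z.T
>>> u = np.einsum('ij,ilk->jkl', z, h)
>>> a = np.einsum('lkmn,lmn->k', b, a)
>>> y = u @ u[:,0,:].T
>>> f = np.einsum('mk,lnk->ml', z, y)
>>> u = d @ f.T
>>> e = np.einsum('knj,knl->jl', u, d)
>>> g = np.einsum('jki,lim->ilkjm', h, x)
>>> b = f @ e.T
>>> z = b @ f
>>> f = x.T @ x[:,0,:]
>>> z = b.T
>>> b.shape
(3, 3)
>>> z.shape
(3, 3)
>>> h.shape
(3, 7, 7)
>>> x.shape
(2, 7, 37)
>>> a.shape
(7,)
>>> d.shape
(37, 2, 37)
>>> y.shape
(37, 7, 37)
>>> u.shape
(37, 2, 3)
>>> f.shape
(37, 7, 37)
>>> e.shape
(3, 37)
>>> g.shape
(7, 2, 7, 3, 37)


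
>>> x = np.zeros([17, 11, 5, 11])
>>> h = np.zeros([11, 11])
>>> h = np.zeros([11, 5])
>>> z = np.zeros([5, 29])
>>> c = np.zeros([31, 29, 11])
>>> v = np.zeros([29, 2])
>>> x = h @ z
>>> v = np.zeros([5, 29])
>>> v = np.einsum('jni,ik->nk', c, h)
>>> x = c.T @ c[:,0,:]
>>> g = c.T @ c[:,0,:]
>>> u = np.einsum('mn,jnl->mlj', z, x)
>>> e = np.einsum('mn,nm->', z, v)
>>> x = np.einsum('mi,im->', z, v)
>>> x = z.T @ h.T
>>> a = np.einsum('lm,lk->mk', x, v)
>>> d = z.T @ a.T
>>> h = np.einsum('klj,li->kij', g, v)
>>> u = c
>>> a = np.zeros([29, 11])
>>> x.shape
(29, 11)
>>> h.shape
(11, 5, 11)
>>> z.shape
(5, 29)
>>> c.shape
(31, 29, 11)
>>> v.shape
(29, 5)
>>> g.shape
(11, 29, 11)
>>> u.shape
(31, 29, 11)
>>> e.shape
()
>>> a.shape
(29, 11)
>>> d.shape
(29, 11)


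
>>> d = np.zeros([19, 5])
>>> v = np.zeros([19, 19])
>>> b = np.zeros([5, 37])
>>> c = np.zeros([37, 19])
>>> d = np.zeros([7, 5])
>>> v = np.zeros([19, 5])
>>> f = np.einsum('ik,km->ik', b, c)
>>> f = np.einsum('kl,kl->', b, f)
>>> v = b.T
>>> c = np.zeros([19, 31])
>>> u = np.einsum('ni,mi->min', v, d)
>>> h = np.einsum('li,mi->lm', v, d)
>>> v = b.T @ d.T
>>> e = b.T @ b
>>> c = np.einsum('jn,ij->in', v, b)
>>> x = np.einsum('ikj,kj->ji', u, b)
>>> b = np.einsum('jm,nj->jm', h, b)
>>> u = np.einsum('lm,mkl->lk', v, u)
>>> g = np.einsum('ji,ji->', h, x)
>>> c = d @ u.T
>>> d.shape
(7, 5)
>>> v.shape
(37, 7)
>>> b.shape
(37, 7)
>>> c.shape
(7, 37)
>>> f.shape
()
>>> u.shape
(37, 5)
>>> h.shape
(37, 7)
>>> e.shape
(37, 37)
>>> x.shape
(37, 7)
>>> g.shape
()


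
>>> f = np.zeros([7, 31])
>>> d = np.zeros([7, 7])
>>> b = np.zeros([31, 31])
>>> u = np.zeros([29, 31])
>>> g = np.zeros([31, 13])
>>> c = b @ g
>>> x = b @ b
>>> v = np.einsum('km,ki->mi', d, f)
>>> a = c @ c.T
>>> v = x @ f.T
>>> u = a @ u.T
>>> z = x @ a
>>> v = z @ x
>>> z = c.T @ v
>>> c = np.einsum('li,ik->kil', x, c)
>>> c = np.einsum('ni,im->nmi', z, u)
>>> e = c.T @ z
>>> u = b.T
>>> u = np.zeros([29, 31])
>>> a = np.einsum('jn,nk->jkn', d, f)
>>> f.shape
(7, 31)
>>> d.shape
(7, 7)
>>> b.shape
(31, 31)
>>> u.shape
(29, 31)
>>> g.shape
(31, 13)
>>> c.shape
(13, 29, 31)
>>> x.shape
(31, 31)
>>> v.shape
(31, 31)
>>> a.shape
(7, 31, 7)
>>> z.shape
(13, 31)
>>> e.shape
(31, 29, 31)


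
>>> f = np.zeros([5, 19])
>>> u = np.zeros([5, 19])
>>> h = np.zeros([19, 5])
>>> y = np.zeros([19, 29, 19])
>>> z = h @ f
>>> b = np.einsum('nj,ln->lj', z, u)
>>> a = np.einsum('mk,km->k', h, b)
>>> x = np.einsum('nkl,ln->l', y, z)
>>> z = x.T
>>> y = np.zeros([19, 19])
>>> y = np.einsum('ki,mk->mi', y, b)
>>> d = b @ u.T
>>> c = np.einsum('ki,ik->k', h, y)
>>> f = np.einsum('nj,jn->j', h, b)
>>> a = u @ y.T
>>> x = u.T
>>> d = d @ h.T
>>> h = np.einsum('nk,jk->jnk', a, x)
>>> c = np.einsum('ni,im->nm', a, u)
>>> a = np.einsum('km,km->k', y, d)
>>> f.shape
(5,)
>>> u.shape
(5, 19)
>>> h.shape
(19, 5, 5)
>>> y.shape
(5, 19)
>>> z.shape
(19,)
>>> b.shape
(5, 19)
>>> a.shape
(5,)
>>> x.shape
(19, 5)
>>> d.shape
(5, 19)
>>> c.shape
(5, 19)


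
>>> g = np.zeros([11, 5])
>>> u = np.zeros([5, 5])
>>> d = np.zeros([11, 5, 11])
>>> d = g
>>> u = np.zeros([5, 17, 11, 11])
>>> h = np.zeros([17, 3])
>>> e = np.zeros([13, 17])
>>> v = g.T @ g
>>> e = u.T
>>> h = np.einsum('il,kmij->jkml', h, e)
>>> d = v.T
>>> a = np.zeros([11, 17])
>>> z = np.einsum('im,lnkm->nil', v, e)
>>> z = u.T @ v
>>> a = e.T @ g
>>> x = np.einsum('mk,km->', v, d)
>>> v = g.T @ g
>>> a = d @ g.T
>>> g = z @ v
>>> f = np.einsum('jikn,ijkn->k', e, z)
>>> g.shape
(11, 11, 17, 5)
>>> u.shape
(5, 17, 11, 11)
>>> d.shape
(5, 5)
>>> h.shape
(5, 11, 11, 3)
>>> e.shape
(11, 11, 17, 5)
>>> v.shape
(5, 5)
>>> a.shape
(5, 11)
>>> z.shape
(11, 11, 17, 5)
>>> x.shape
()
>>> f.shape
(17,)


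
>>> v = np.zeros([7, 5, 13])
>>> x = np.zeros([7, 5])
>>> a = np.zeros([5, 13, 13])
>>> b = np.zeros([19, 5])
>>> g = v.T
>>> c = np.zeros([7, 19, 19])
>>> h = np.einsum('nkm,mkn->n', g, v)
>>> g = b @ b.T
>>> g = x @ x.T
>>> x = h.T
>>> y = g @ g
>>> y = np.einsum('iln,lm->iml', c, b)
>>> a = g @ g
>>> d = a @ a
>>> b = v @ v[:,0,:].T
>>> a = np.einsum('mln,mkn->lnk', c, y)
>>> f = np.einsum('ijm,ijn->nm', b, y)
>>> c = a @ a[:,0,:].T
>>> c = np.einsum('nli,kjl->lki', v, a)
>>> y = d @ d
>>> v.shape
(7, 5, 13)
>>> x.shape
(13,)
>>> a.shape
(19, 19, 5)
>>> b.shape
(7, 5, 7)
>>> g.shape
(7, 7)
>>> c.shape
(5, 19, 13)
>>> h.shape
(13,)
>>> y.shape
(7, 7)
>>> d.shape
(7, 7)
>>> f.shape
(19, 7)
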